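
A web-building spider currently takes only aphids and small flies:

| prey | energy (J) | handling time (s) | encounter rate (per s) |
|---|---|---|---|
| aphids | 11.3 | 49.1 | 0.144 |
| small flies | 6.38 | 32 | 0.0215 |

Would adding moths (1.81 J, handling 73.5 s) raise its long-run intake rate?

No

On aphids and small flies alone, R = ΣλE/(1+Σλh) = 1.764/8.758 = 0.2014 J/s.
moths: E/h = 1.81/73.5 = 0.02463 J/s.
Since 0.02463 < R, time spent handling moths is better spent searching.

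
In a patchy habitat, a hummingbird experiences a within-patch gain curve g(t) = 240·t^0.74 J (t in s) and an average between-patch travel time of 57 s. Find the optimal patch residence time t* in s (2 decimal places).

162.23 s

Optimal t* satisfies g'(t*) = g(t*)/(T + t*).
g'(t) = 0.74·240·t^-0.26. Setting 0.74·240·t^-0.26 = 240·t^0.74/(57+t) gives 0.74(57+t) = t, so 0.26·t = 0.74×57.
t* = 0.74×57/0.26 = 162.2 s.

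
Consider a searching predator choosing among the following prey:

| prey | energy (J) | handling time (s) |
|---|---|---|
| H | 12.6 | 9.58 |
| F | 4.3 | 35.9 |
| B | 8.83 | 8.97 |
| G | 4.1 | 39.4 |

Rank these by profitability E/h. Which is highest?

In descending order of E/h:
H: 12.6/9.58 = 1.32 J/s
B: 8.83/8.97 = 0.984 J/s
F: 4.3/35.9 = 0.12 J/s
G: 4.1/39.4 = 0.104 J/s

H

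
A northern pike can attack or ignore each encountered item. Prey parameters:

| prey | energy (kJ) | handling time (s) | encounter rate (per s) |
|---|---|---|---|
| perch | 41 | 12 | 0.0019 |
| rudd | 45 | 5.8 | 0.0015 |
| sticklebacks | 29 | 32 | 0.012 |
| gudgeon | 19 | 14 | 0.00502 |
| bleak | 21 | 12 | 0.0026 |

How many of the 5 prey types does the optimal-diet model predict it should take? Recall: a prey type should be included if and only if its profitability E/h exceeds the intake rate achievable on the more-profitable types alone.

Rank by E/h (kJ/s): rudd 7.76, perch 3.42, bleak 1.75, gudgeon 1.36, sticklebacks 0.906. Include each in turn until the next type's E/h falls below the running intake rate.
Rate on top 1: 0.06692. perch: 3.42 > 0.06692 → include.
Rate on top 2: 0.141. bleak: 1.75 > 0.141 → include.
Rate on top 3: 0.1882. gudgeon: 1.36 > 0.1882 → include.
Rate on top 4: 0.2607. sticklebacks: 0.906 > 0.2607 → include.
Optimal diet: rudd, perch, bleak, gudgeon, sticklebacks — 5 of 5 types.

5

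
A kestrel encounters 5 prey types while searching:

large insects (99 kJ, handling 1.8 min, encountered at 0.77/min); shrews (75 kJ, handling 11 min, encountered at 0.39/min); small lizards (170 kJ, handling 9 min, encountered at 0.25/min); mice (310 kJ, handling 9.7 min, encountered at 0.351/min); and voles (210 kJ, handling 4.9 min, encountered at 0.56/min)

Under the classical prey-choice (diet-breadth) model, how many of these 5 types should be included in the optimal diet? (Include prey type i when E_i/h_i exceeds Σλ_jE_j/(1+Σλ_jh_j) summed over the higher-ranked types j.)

2

Profitabilities (E/h, kJ/min): large insects 55, voles 42.9, mice 32, small lizards 18.9, shrews 6.82. Add prey in this order while the next type's profitability exceeds the intake rate on those already taken.
Rate on top 1: 31.95. voles: 42.9 > 31.95 → include.
Rate on top 2: 37.78. mice: 32 < 37.78 → exclude; stop.
Optimal diet: large insects, voles — 2 of 5 types.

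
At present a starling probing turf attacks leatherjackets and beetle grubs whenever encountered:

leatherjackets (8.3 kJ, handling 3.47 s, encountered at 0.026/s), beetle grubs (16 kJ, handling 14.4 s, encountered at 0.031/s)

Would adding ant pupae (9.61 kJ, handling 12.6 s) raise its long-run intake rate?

On leatherjackets and beetle grubs alone, R = ΣλE/(1+Σλh) = 0.7118/1.537 = 0.4632 kJ/s.
ant pupae: E/h = 9.61/12.6 = 0.7627 kJ/s.
0.7627 > 0.4632, so adding ant pupae raises the average — include it.

Yes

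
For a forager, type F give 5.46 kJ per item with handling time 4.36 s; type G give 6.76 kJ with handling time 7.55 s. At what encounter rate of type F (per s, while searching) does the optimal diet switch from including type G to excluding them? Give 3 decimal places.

At the threshold, the rate on type F alone equals the profitability of type G: λ·5.46/(1 + λ·4.36) = 6.76/7.55 = 0.8954.
Rearranging, λ(5.46 − 0.8954×4.36) = 0.8954, so λ = 0.8954/1.556 = 0.5753 per s.

0.575 per s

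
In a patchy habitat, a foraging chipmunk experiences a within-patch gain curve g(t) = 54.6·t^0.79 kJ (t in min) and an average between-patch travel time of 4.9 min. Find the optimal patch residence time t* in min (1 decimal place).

Maximise g(t)/(T+t): set derivative to zero → g'(t)(T+t) = g(t).
g'(t) = 0.79·54.6·t^-0.21. Setting 0.79·54.6·t^-0.21 = 54.6·t^0.79/(4.9+t) gives 0.79(4.9+t) = t, so 0.21·t = 0.79×4.9.
t* = 0.79×4.9/0.21 = 18.43 min.

18.4 min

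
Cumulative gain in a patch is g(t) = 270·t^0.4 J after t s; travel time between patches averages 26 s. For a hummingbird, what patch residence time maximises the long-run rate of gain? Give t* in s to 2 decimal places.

17.33 s

Maximise g(t)/(T+t): set derivative to zero → g'(t)(T+t) = g(t).
g'(t) = 0.4·270·t^-0.6. Setting 0.4·270·t^-0.6 = 270·t^0.4/(26+t) gives 0.4(26+t) = t, so 0.60·t = 0.4×26.
t* = 0.4×26/0.60 = 17.33 s.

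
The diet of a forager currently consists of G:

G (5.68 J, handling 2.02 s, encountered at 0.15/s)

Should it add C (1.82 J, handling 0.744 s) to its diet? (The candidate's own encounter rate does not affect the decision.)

Yes

Current rate: (0.15×5.68)/(1 + 0.15×2.02) = 0.6539 J/s.
C: E/h = 1.82/0.744 = 2.446 J/s.
Since 2.446 > R, including C increases the long-run rate.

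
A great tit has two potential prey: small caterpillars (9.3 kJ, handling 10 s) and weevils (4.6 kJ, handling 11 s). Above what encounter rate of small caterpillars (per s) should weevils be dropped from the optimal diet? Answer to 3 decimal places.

At the threshold, the rate on small caterpillars alone equals the profitability of weevils: λ·9.3/(1 + λ·10) = 4.6/11 = 0.4182.
Rearranging, λ(9.3 − 0.4182×10) = 0.4182, so λ = 0.4182/5.118 = 0.08171 per s.

0.082 per s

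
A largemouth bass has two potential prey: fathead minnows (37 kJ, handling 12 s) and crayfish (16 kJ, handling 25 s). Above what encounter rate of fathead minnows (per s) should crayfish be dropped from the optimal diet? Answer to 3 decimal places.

At the threshold, the rate on fathead minnows alone equals the profitability of crayfish: λ·37/(1 + λ·12) = 16/25 = 0.64.
Rearranging, λ(37 − 0.64×12) = 0.64, so λ = 0.64/29.32 = 0.02183 per s.

0.022 per s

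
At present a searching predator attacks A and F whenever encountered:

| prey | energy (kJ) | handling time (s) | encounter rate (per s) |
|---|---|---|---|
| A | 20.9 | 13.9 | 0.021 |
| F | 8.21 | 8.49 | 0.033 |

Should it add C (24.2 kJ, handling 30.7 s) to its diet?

Yes

Current rate: (0.021×20.9 + 0.033×8.21)/(1 + 0.021×13.9 + 0.033×8.49) = 0.4515 kJ/s.
Profitability of C: 24.2/30.7 = 0.7883 kJ/s.
0.7883 > 0.4515, so adding C raises the average — include it.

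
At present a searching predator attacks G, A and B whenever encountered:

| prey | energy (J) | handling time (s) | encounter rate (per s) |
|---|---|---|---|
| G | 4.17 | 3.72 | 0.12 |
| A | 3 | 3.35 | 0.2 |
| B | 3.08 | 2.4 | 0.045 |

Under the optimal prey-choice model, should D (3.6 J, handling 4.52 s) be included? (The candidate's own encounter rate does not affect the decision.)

Intake rate on the current diet: R = (0.12×4.17 + 0.2×3 + 0.045×3.08) / (1 + 0.12×3.72 + 0.2×3.35 + 0.045×2.4) = 1.239/2.224 = 0.557 J/s.
D: E/h = 3.6/4.52 = 0.7965 J/s.
0.7965 > 0.557, so adding D raises the average — include it.

Yes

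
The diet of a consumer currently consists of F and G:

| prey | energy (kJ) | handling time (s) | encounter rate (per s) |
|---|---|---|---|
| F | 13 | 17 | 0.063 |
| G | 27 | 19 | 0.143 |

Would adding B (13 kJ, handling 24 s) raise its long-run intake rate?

No

Intake rate on the current diet: R = (0.063×13 + 0.143×27) / (1 + 0.063×17 + 0.143×19) = 4.68/4.788 = 0.9774 kJ/s.
Profitability of B: 13/24 = 0.5417 kJ/s.
Since 0.5417 < R, time spent handling B is better spent searching.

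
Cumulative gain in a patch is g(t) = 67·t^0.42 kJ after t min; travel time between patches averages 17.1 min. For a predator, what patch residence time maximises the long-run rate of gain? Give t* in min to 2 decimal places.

Optimal t* satisfies g'(t*) = g(t*)/(T + t*).
g'(t) = 0.42·67·t^-0.58. Setting 0.42·67·t^-0.58 = 67·t^0.42/(17.1+t) gives 0.42(17.1+t) = t, so 0.58·t = 0.42×17.1.
t* = 0.42×17.1/0.58 = 12.38 min.

12.38 min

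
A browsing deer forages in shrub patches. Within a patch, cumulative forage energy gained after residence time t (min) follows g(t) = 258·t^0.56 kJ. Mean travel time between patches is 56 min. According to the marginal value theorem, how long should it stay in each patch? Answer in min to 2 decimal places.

71.27 min

By the marginal value theorem, leave when the instantaneous gain rate g'(t) equals the habitat-wide average g(t)/(T + t).
g'(t) = 0.56·258·t^-0.44. Setting 0.56·258·t^-0.44 = 258·t^0.56/(56+t) gives 0.56(56+t) = t, so 0.44·t = 0.56×56.
t* = 0.56×56/0.44 = 71.27 min.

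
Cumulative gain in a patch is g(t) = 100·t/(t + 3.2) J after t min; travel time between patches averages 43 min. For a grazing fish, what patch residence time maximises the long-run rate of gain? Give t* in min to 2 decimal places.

By the marginal value theorem, leave when the instantaneous gain rate g'(t) equals the habitat-wide average g(t)/(T + t).
g'(t) = 100·3.2/(t + 3.2)². Setting 100·3.2/(t+3.2)² = 100t/[(t+3.2)(43+t)] gives 3.2(43+t) = t(t+3.2), so t² = 3.2×43 = 137.6.
t* = √137.6 = 11.73 min.

11.73 min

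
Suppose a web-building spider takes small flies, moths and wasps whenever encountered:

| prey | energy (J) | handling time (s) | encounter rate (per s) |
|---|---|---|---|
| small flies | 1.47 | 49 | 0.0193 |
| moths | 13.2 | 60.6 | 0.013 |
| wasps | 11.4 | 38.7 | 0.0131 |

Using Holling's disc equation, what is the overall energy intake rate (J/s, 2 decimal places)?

R = (0.0193×1.47 + 0.013×13.2 + 0.0131×11.4) / (1 + 0.0193×49 + 0.013×60.6 + 0.0131×38.7) = 0.3493/3.24 = 0.1078 J/s.

0.11 J/s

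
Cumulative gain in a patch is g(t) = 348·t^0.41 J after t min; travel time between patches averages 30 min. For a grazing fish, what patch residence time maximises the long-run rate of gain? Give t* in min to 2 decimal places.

20.85 min

Optimal t* satisfies g'(t*) = g(t*)/(T + t*).
g'(t) = 0.41·348·t^-0.59. Setting 0.41·348·t^-0.59 = 348·t^0.41/(30+t) gives 0.41(30+t) = t, so 0.59·t = 0.41×30.
t* = 0.41×30/0.59 = 20.85 min.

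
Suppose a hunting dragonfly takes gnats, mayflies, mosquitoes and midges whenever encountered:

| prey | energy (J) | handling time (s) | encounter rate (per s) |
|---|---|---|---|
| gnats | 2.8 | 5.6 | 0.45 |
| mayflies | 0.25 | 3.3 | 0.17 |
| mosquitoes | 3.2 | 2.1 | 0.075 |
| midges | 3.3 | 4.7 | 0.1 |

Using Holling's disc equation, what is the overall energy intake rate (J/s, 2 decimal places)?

R = Σλ_iE_i / (1 + Σλ_ih_i)
Numerator: 0.45×2.8 + 0.17×0.25 + 0.075×3.2 + 0.1×3.3 = 1.873
Denominator: 1 + 0.45×5.6 + 0.17×3.3 + 0.075×2.1 + 0.1×4.7 = 4.708
R = 1.873/4.708 = 0.3977 J/s

0.40 J/s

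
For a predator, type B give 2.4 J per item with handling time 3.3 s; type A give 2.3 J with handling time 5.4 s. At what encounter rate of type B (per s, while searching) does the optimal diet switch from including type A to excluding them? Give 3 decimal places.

Drop type A once their profitability E₂/h₂ falls below the rate achievable on type B alone: E₂/h₂ = λE₁/(1 + λh₁).
Solve for λ: λE₁h₂ = E₂(1 + λh₁) → λ(E₁h₂ − E₂h₁) = E₂ → λ = E₂/(E₁h₂ − E₂h₁).
λ = 2.3/(2.4×5.4 − 2.3×3.3) = 2.3/5.37 = 0.4283 per s.

0.428 per s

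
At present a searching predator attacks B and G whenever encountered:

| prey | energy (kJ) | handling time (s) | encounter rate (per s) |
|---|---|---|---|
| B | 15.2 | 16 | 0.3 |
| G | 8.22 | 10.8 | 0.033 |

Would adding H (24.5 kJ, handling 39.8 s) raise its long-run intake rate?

No

On B and G alone, R = ΣλE/(1+Σλh) = 4.831/6.156 = 0.7848 kJ/s.
H: E/h = 24.5/39.8 = 0.6156 kJ/s.
Since 0.6156 < R, time spent handling H is better spent searching.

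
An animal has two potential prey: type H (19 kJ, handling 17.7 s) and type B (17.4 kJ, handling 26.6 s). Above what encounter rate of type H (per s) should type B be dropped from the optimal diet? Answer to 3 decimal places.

The zero-one rule: include type B iff E₂/h₂ > λE₁/(1+λh₁). Equality gives the switch point.
λE₁h₂ = E₂ + λE₂h₁ ⇒ λ = E₂/(E₁h₂ − E₂h₁) = 17.4/(505.4 − 308) = 0.08814 per s.

0.088 per s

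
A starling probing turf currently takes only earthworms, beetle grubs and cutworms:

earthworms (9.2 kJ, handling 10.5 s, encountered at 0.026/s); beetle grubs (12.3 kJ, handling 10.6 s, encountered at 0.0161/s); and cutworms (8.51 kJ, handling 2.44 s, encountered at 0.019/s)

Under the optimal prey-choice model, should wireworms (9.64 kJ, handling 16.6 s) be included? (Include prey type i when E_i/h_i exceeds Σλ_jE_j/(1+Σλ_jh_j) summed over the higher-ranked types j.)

Yes

Intake rate on the current diet: R = (0.026×9.2 + 0.0161×12.3 + 0.019×8.51) / (1 + 0.026×10.5 + 0.0161×10.6 + 0.019×2.44) = 0.5989/1.49 = 0.402 kJ/s.
wireworms: E/h = 9.64/16.6 = 0.5807 kJ/s.
0.5807 > 0.402, so adding wireworms raises the average — include it.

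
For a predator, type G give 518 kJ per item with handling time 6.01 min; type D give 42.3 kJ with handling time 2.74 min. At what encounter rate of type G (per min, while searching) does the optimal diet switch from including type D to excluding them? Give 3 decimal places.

0.036 per min

Drop type D once their profitability E₂/h₂ falls below the rate achievable on type G alone: E₂/h₂ = λE₁/(1 + λh₁).
Solve for λ: λE₁h₂ = E₂(1 + λh₁) → λ(E₁h₂ − E₂h₁) = E₂ → λ = E₂/(E₁h₂ − E₂h₁).
λ = 42.3/(518×2.74 − 42.3×6.01) = 42.3/1165 = 0.03631 per min.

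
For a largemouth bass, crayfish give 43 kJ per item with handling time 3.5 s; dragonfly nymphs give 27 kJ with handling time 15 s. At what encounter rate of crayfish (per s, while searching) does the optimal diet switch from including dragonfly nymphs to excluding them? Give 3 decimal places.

The zero-one rule: include dragonfly nymphs iff E₂/h₂ > λE₁/(1+λh₁). Equality gives the switch point.
λE₁h₂ = E₂ + λE₂h₁ ⇒ λ = E₂/(E₁h₂ − E₂h₁) = 27/(645 − 94.5) = 0.04905 per s.

0.049 per s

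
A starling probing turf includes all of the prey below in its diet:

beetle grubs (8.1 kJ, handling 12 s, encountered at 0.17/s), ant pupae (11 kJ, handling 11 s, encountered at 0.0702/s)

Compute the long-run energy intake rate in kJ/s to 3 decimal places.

0.564 kJ/s

R = Σλ_iE_i / (1 + Σλ_ih_i)
Numerator: 0.17×8.1 + 0.0702×11 = 2.149
Denominator: 1 + 0.17×12 + 0.0702×11 = 3.812
R = 2.149/3.812 = 0.5638 kJ/s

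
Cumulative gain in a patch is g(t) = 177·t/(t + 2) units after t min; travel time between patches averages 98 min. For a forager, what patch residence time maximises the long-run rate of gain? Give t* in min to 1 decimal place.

14.0 min

By the marginal value theorem, leave when the instantaneous gain rate g'(t) equals the habitat-wide average g(t)/(T + t).
g'(t) = 177·2/(t + 2)². Setting 177·2/(t+2)² = 177t/[(t+2)(98+t)] gives 2(98+t) = t(t+2), so t² = 2×98 = 196.
t* = √196 = 14 min.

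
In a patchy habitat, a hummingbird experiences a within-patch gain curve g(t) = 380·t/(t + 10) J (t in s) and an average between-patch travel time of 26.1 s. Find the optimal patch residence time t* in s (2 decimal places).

Maximise g(t)/(T+t): set derivative to zero → g'(t)(T+t) = g(t).
g'(t) = 380·10/(t + 10)². Setting 380·10/(t+10)² = 380t/[(t+10)(26.1+t)] gives 10(26.1+t) = t(t+10), so t² = 10×26.1 = 261.
t* = √261 = 16.16 s.

16.16 s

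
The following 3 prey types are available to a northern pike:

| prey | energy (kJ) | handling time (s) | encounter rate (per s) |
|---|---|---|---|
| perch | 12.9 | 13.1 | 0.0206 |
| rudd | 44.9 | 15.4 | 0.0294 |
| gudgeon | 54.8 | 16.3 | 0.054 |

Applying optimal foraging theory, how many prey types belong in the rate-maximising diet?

E/h in descending order: gudgeon 3.36, rudd 2.92, perch 0.985 kJ/s. The optimal diet is the largest prefix of this list for which every included type satisfies E_i/h_i > R on the types above it.
Rate on top 1: 1.574. rudd: 2.92 > 1.574 → include.
Rate on top 2: 1.834. perch: 0.985 < 1.834 → exclude; stop.
Optimal diet: gudgeon, rudd — 2 of 3 types.

2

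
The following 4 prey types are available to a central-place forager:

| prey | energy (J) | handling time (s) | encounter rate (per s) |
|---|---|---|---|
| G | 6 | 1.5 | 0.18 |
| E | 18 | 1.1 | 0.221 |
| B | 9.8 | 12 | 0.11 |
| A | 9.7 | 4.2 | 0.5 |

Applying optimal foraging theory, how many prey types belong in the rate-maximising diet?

Rank by E/h (J/s): E 16.4, G 4, A 2.31, B 0.817. Include each in turn until the next type's E/h falls below the running intake rate.
Rate on top 1: 3.2. G: 4 > 3.2 → include.
Rate on top 2: 3.343. A: 2.31 < 3.343 → exclude; stop.
Optimal diet: E, G — 2 of 4 types.

2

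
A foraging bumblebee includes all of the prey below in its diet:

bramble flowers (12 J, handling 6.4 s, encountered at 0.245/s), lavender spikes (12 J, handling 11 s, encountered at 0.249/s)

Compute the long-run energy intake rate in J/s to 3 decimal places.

1.117 J/s

R = Σλ_iE_i / (1 + Σλ_ih_i)
Numerator: 0.245×12 + 0.249×12 = 5.928
Denominator: 1 + 0.245×6.4 + 0.249×11 = 5.307
R = 5.928/5.307 = 1.117 J/s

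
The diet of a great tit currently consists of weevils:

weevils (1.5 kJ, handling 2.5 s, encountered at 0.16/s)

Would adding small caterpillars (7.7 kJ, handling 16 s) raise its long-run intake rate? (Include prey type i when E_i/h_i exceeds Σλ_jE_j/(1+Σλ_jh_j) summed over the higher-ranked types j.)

On weevils alone, R = ΣλE/(1+Σλh) = 0.24/1.4 = 0.1714 kJ/s.
small caterpillars: E/h = 7.7/16 = 0.4813 kJ/s.
0.4813 > 0.1714, so adding small caterpillars raises the average — include it.

Yes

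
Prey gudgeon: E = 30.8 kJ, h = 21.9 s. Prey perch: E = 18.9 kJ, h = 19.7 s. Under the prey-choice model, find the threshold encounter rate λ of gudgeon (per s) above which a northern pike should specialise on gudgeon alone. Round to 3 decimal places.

0.098 per s

At the threshold, the rate on gudgeon alone equals the profitability of perch: λ·30.8/(1 + λ·21.9) = 18.9/19.7 = 0.9594.
Rearranging, λ(30.8 − 0.9594×21.9) = 0.9594, so λ = 0.9594/9.789 = 0.098 per s.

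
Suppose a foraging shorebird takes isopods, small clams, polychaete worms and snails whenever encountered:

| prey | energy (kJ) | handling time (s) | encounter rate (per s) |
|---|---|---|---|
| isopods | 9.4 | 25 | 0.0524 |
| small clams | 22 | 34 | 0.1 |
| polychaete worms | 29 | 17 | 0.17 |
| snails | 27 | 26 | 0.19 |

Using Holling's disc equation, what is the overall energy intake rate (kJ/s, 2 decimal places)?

0.94 kJ/s

R = (0.0524×9.4 + 0.1×22 + 0.17×29 + 0.19×27) / (1 + 0.0524×25 + 0.1×34 + 0.17×17 + 0.19×26) = 12.75/13.54 = 0.9418 kJ/s.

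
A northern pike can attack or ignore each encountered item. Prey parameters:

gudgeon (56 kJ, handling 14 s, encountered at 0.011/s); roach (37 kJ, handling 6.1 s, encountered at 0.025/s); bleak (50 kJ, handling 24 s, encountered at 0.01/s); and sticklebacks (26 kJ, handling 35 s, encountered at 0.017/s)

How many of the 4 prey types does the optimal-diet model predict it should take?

3

E/h in descending order: roach 6.07, gudgeon 4, bleak 2.08, sticklebacks 0.743 kJ/s. The optimal diet is the largest prefix of this list for which every included type satisfies E_i/h_i > R on the types above it.
Rate on top 1: 0.8026. gudgeon: 4 > 0.8026 → include.
Rate on top 2: 1.179. bleak: 2.08 > 1.179 → include.
Rate on top 3: 1.32. sticklebacks: 0.743 < 1.32 → exclude; stop.
Optimal diet: roach, gudgeon, bleak — 3 of 4 types.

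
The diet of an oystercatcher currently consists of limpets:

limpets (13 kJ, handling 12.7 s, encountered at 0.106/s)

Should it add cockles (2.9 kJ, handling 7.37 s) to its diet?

On limpets alone, R = ΣλE/(1+Σλh) = 1.378/2.346 = 0.5873 kJ/s.
Profitability of cockles: 2.9/7.37 = 0.3935 kJ/s.
0.3935 < 0.5873, so adding cockles would lower the average — exclude it.

No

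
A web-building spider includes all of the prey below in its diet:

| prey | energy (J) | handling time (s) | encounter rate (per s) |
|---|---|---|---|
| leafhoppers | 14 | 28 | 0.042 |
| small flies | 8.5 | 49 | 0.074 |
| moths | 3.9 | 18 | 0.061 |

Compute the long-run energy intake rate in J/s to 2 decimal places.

Energy encountered per unit search time: 0.042×14 + 0.074×8.5 + 0.061×3.9 = 1.455 J/s.
Handling time per unit search time: 0.042×28 + 0.074×49 + 0.061×18 = 5.9.
Rate = 1.455/(1 + 5.9) = 0.2109 J/s.

0.21 J/s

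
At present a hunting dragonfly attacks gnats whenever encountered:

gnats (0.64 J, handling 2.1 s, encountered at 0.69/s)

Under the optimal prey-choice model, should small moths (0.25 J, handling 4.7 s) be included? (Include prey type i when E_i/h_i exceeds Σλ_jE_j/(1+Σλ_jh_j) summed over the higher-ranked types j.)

Current rate: (0.69×0.64)/(1 + 0.69×2.1) = 0.1803 J/s.
Profitability of small moths: 0.25/4.7 = 0.05319 J/s.
Since 0.05319 < R, time spent handling small moths is better spent searching.

No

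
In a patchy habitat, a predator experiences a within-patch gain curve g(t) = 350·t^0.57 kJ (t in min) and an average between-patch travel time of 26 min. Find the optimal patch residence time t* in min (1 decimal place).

By the marginal value theorem, leave when the instantaneous gain rate g'(t) equals the habitat-wide average g(t)/(T + t).
g'(t) = 0.57·350·t^-0.43. Setting 0.57·350·t^-0.43 = 350·t^0.57/(26+t) gives 0.57(26+t) = t, so 0.43·t = 0.57×26.
t* = 0.57×26/0.43 = 34.47 min.

34.5 min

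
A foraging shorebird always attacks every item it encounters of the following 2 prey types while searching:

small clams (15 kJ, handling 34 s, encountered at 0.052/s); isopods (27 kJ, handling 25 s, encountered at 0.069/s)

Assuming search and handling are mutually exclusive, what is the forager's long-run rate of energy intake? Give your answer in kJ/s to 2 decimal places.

0.59 kJ/s

Energy encountered per unit search time: 0.052×15 + 0.069×27 = 2.643 kJ/s.
Handling time per unit search time: 0.052×34 + 0.069×25 = 3.493.
Rate = 2.643/(1 + 3.493) = 0.5882 kJ/s.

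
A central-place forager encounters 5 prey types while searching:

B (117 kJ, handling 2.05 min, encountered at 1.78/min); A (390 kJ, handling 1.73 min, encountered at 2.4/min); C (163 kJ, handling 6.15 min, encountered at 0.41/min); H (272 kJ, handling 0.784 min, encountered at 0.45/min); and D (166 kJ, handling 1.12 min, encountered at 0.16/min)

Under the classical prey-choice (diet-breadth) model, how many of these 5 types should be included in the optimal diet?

Rank by E/h (kJ/min): H 347, A 225, D 148, B 57.1, C 26.5. Include each in turn until the next type's E/h falls below the running intake rate.
Rate on top 1: 90.48. A: 225 > 90.48 → include.
Rate on top 2: 192.3. D: 148 < 192.3 → exclude; stop.
Optimal diet: H, A — 2 of 5 types.

2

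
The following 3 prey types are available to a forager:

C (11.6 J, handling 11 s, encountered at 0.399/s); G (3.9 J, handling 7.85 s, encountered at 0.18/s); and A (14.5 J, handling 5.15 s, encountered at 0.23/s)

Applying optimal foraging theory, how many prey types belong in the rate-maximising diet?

1

Profitabilities (E/h, J/s): A 2.82, C 1.05, G 0.497. Add prey in this order while the next type's profitability exceeds the intake rate on those already taken.
Rate on top 1: 1.527. C: 1.05 < 1.527 → exclude; stop.
Optimal diet: A — 1 of 3 types.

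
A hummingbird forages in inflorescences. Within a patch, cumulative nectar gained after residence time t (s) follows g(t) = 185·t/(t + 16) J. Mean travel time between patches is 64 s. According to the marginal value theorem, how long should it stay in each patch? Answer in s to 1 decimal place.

By the marginal value theorem, leave when the instantaneous gain rate g'(t) equals the habitat-wide average g(t)/(T + t).
g'(t) = 185·16/(t + 16)². Setting 185·16/(t+16)² = 185t/[(t+16)(64+t)] gives 16(64+t) = t(t+16), so t² = 16×64 = 1024.
t* = √1024 = 32 s.

32.0 s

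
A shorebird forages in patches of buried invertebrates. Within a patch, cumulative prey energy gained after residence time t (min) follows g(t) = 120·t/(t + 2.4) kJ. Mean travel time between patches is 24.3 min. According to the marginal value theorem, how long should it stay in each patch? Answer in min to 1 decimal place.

By the marginal value theorem, leave when the instantaneous gain rate g'(t) equals the habitat-wide average g(t)/(T + t).
g'(t) = 120·2.4/(t + 2.4)². Setting 120·2.4/(t+2.4)² = 120t/[(t+2.4)(24.3+t)] gives 2.4(24.3+t) = t(t+2.4), so t² = 2.4×24.3 = 58.32.
t* = √58.32 = 7.637 min.

7.6 min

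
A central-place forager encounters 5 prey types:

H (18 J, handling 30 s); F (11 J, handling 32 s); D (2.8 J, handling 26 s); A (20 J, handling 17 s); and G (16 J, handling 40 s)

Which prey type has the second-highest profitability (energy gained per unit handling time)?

Profitability E/h (J/s): H = 18/30 = 0.6, F = 11/32 = 0.344, D = 2.8/26 = 0.108, A = 20/17 = 1.18, G = 16/40 = 0.4.
Ranked: A > H > G > F > D.

H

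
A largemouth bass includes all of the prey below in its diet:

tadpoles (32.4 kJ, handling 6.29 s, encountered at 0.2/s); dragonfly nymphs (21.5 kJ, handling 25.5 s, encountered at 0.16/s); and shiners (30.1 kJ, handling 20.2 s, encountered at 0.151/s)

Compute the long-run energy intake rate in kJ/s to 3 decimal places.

1.541 kJ/s

R = (0.2×32.4 + 0.16×21.5 + 0.151×30.1) / (1 + 0.2×6.29 + 0.16×25.5 + 0.151×20.2) = 14.47/9.388 = 1.541 kJ/s.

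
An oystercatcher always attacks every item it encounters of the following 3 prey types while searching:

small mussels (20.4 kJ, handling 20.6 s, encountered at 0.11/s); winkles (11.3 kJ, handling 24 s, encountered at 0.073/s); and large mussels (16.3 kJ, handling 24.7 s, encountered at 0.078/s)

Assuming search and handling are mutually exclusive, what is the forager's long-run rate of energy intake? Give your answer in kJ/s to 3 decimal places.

R = (0.11×20.4 + 0.073×11.3 + 0.078×16.3) / (1 + 0.11×20.6 + 0.073×24 + 0.078×24.7) = 4.34/6.945 = 0.625 kJ/s.

0.625 kJ/s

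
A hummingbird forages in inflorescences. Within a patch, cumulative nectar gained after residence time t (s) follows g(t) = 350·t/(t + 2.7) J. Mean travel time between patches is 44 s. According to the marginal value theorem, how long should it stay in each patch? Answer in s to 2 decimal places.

Optimal t* satisfies g'(t*) = g(t*)/(T + t*).
g'(t) = 350·2.7/(t + 2.7)². Setting 350·2.7/(t+2.7)² = 350t/[(t+2.7)(44+t)] gives 2.7(44+t) = t(t+2.7), so t² = 2.7×44 = 118.8.
t* = √118.8 = 10.9 s.

10.90 s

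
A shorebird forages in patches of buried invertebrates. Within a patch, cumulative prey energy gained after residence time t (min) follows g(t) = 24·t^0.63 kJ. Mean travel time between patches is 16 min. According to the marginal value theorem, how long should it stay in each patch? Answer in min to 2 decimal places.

By the marginal value theorem, leave when the instantaneous gain rate g'(t) equals the habitat-wide average g(t)/(T + t).
g'(t) = 0.63·24·t^-0.37. Setting 0.63·24·t^-0.37 = 24·t^0.63/(16+t) gives 0.63(16+t) = t, so 0.37·t = 0.63×16.
t* = 0.63×16/0.37 = 27.24 min.

27.24 min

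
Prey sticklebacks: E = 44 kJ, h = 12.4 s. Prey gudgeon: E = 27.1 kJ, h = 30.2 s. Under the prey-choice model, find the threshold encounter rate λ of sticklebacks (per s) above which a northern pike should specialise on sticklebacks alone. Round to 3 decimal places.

0.027 per s

Drop gudgeon once their profitability E₂/h₂ falls below the rate achievable on sticklebacks alone: E₂/h₂ = λE₁/(1 + λh₁).
Solve for λ: λE₁h₂ = E₂(1 + λh₁) → λ(E₁h₂ − E₂h₁) = E₂ → λ = E₂/(E₁h₂ − E₂h₁).
λ = 27.1/(44×30.2 − 27.1×12.4) = 27.1/992.8 = 0.0273 per s.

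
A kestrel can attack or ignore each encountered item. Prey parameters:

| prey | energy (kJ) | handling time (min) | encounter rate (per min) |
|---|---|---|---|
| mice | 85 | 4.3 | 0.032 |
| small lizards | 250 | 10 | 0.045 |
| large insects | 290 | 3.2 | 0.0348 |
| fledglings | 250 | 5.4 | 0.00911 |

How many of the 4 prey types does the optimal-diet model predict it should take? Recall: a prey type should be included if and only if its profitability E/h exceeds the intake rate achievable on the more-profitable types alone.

Profitabilities (E/h, kJ/min): large insects 90.6, fledglings 46.3, small lizards 25, mice 19.8. Add prey in this order while the next type's profitability exceeds the intake rate on those already taken.
Rate on top 1: 9.081. fledglings: 46.3 > 9.081 → include.
Rate on top 2: 10.66. small lizards: 25 > 10.66 → include.
Rate on top 3: 14.67. mice: 19.8 > 14.67 → include.
Optimal diet: large insects, fledglings, small lizards, mice — 4 of 4 types.

4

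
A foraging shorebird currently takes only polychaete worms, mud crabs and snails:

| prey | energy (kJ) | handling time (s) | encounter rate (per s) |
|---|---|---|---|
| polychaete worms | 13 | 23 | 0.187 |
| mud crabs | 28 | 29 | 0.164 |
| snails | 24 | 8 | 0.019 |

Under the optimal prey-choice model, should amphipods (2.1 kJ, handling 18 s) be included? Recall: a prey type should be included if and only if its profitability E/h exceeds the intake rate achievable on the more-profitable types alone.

Intake rate on the current diet: R = (0.187×13 + 0.164×28 + 0.019×24) / (1 + 0.187×23 + 0.164×29 + 0.019×8) = 7.479/10.21 = 0.7326 kJ/s.
Profitability of amphipods: 2.1/18 = 0.1167 kJ/s.
0.1167 < 0.7326, so adding amphipods would lower the average — exclude it.

No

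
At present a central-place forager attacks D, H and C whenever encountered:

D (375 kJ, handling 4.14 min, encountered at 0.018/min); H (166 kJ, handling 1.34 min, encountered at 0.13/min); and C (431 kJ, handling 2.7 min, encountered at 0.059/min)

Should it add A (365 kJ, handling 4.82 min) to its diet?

On D, H and C alone, R = ΣλE/(1+Σλh) = 53.76/1.408 = 38.18 kJ/min.
Profitability of A: 365/4.82 = 75.73 kJ/min.
Since 75.73 > R, including A increases the long-run rate.

Yes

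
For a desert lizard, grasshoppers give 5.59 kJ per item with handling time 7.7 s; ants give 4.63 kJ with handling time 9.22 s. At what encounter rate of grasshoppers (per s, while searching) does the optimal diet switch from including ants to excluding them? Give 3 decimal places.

0.291 per s

At the threshold, the rate on grasshoppers alone equals the profitability of ants: λ·5.59/(1 + λ·7.7) = 4.63/9.22 = 0.5022.
Rearranging, λ(5.59 − 0.5022×7.7) = 0.5022, so λ = 0.5022/1.723 = 0.2914 per s.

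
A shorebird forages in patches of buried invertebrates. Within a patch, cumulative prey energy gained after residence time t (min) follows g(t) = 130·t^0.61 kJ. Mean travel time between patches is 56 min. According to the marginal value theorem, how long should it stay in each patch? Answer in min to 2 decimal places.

Optimal t* satisfies g'(t*) = g(t*)/(T + t*).
g'(t) = 0.61·130·t^-0.39. Setting 0.61·130·t^-0.39 = 130·t^0.61/(56+t) gives 0.61(56+t) = t, so 0.39·t = 0.61×56.
t* = 0.61×56/0.39 = 87.59 min.

87.59 min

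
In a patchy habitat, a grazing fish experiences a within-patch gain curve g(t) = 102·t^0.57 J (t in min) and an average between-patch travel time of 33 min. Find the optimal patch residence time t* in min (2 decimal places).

43.74 min

Optimal t* satisfies g'(t*) = g(t*)/(T + t*).
g'(t) = 0.57·102·t^-0.43. Setting 0.57·102·t^-0.43 = 102·t^0.57/(33+t) gives 0.57(33+t) = t, so 0.43·t = 0.57×33.
t* = 0.57×33/0.43 = 43.74 min.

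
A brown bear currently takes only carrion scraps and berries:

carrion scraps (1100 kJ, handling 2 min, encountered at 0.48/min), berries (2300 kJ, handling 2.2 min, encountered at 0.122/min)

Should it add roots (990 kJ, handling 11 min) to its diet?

No

On carrion scraps and berries alone, R = ΣλE/(1+Σλh) = 808.6/2.228 = 362.9 kJ/min.
Profitability of roots: 990/11 = 90 kJ/min.
90 < 362.9, so adding roots would lower the average — exclude it.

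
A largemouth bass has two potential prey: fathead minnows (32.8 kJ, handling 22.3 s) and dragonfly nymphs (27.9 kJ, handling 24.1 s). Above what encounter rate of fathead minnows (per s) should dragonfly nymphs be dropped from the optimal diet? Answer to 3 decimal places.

0.166 per s

At the threshold, the rate on fathead minnows alone equals the profitability of dragonfly nymphs: λ·32.8/(1 + λ·22.3) = 27.9/24.1 = 1.158.
Rearranging, λ(32.8 − 1.158×22.3) = 1.158, so λ = 1.158/6.984 = 0.1658 per s.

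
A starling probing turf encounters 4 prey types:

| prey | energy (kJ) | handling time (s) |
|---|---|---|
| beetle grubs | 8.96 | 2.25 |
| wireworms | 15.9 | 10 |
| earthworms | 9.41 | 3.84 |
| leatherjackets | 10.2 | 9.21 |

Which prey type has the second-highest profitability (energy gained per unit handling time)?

Profitability E/h (kJ/s): beetle grubs = 8.96/2.25 = 3.98, wireworms = 15.9/10 = 1.59, earthworms = 9.41/3.84 = 2.45, leatherjackets = 10.2/9.21 = 1.11.
Ranked: beetle grubs > earthworms > wireworms > leatherjackets.

earthworms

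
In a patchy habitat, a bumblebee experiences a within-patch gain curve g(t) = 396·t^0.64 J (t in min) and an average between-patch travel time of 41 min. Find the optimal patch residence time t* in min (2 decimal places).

Optimal t* satisfies g'(t*) = g(t*)/(T + t*).
g'(t) = 0.64·396·t^-0.36. Setting 0.64·396·t^-0.36 = 396·t^0.64/(41+t) gives 0.64(41+t) = t, so 0.36·t = 0.64×41.
t* = 0.64×41/0.36 = 72.89 min.

72.89 min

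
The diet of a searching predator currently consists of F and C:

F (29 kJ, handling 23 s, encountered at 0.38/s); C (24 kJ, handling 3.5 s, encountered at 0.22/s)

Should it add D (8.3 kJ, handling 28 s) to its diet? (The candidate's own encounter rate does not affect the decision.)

No

Intake rate on the current diet: R = (0.38×29 + 0.22×24) / (1 + 0.38×23 + 0.22×3.5) = 16.3/10.51 = 1.551 kJ/s.
D: E/h = 8.3/28 = 0.2964 kJ/s.
Since 0.2964 < R, time spent handling D is better spent searching.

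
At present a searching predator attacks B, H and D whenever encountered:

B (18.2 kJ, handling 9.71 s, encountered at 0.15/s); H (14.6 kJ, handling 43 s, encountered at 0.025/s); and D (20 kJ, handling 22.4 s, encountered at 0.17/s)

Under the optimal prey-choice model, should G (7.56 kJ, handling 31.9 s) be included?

Intake rate on the current diet: R = (0.15×18.2 + 0.025×14.6 + 0.17×20) / (1 + 0.15×9.71 + 0.025×43 + 0.17×22.4) = 6.495/7.34 = 0.8849 kJ/s.
Profitability of G: 7.56/31.9 = 0.237 kJ/s.
Since 0.237 < R, time spent handling G is better spent searching.

No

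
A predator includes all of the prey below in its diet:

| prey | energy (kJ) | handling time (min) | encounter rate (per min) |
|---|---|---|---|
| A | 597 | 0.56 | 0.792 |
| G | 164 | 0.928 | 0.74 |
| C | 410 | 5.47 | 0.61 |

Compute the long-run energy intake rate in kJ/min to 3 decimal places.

154.434 kJ/min

Energy encountered per unit search time: 0.792×597 + 0.74×164 + 0.61×410 = 844.3 kJ/min.
Handling time per unit search time: 0.792×0.56 + 0.74×0.928 + 0.61×5.47 = 4.467.
Rate = 844.3/(1 + 4.467) = 154.4 kJ/min.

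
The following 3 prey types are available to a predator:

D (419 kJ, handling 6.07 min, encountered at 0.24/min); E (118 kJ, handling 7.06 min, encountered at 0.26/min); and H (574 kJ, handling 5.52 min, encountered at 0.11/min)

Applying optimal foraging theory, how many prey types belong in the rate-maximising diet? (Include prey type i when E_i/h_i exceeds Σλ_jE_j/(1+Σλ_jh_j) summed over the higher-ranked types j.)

Rank by E/h (kJ/min): H 104, D 69, E 16.7. Include each in turn until the next type's E/h falls below the running intake rate.
Rate on top 1: 39.29. D: 69 > 39.29 → include.
Rate on top 2: 53.43. E: 16.7 < 53.43 → exclude; stop.
Optimal diet: H, D — 2 of 3 types.

2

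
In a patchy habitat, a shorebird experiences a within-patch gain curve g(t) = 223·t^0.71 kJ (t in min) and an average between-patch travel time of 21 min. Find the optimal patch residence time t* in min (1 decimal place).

Maximise g(t)/(T+t): set derivative to zero → g'(t)(T+t) = g(t).
g'(t) = 0.71·223·t^-0.29. Setting 0.71·223·t^-0.29 = 223·t^0.71/(21+t) gives 0.71(21+t) = t, so 0.29·t = 0.71×21.
t* = 0.71×21/0.29 = 51.41 min.

51.4 min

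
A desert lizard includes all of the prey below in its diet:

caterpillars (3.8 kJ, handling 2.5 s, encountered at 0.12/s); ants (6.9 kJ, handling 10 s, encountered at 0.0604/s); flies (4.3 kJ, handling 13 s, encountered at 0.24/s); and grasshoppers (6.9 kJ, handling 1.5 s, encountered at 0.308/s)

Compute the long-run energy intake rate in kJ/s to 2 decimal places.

0.73 kJ/s

Energy encountered per unit search time: 0.12×3.8 + 0.0604×6.9 + 0.24×4.3 + 0.308×6.9 = 4.03 kJ/s.
Handling time per unit search time: 0.12×2.5 + 0.0604×10 + 0.24×13 + 0.308×1.5 = 4.486.
Rate = 4.03/(1 + 4.486) = 0.7346 kJ/s.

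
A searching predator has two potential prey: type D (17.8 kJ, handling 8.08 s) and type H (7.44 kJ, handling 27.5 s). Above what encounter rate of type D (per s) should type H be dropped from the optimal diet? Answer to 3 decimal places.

The zero-one rule: include type H iff E₂/h₂ > λE₁/(1+λh₁). Equality gives the switch point.
λE₁h₂ = E₂ + λE₂h₁ ⇒ λ = E₂/(E₁h₂ − E₂h₁) = 7.44/(489.5 − 60.12) = 0.01733 per s.

0.017 per s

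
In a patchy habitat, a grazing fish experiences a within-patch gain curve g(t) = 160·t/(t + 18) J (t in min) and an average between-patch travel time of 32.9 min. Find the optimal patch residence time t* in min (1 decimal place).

Optimal t* satisfies g'(t*) = g(t*)/(T + t*).
g'(t) = 160·18/(t + 18)². Setting 160·18/(t+18)² = 160t/[(t+18)(32.9+t)] gives 18(32.9+t) = t(t+18), so t² = 18×32.9 = 592.2.
t* = √592.2 = 24.34 min.

24.3 min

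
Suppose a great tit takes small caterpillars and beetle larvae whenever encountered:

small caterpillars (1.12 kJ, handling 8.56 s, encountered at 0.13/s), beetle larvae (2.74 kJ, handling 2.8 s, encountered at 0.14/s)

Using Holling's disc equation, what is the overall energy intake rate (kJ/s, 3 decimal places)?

0.211 kJ/s

R = Σλ_iE_i / (1 + Σλ_ih_i)
Numerator: 0.13×1.12 + 0.14×2.74 = 0.5292
Denominator: 1 + 0.13×8.56 + 0.14×2.8 = 2.505
R = 0.5292/2.505 = 0.2113 kJ/s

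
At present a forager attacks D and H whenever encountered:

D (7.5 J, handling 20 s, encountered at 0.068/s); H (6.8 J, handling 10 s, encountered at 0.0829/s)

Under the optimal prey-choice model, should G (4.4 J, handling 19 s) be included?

On D and H alone, R = ΣλE/(1+Σλh) = 1.074/3.189 = 0.3367 J/s.
Profitability of G: 4.4/19 = 0.2316 J/s.
0.2316 < 0.3367, so adding G would lower the average — exclude it.

No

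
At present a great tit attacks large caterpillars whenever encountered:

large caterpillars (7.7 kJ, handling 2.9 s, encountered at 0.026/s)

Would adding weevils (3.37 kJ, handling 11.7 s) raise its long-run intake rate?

Yes

Current rate: (0.026×7.7)/(1 + 0.026×2.9) = 0.1862 kJ/s.
Profitability of weevils: 3.37/11.7 = 0.288 kJ/s.
Since 0.288 > R, including weevils increases the long-run rate.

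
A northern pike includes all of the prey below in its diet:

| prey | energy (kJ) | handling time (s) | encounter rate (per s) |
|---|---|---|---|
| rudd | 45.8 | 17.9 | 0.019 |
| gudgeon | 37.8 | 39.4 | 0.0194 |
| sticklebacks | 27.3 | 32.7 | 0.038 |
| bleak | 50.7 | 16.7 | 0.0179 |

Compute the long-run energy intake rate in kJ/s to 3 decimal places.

0.973 kJ/s

R = (0.019×45.8 + 0.0194×37.8 + 0.038×27.3 + 0.0179×50.7) / (1 + 0.019×17.9 + 0.0194×39.4 + 0.038×32.7 + 0.0179×16.7) = 3.548/3.646 = 0.9732 kJ/s.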